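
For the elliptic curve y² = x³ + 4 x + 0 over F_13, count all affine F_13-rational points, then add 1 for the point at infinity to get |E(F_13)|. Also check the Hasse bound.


Affine points = {(0, 0), (2, 4), (2, 9), (3, 0), (10, 0), (11, 6), (11, 7)}; affine count = 7; |E(F_13)| = 8.

Discriminant check: Δ ∝ 4a³ + 27b² = 4·4³ + 27·0² = 4·64 + 27·0 ≡ 9 (mod 13). Nonzero ⇒ E is nonsingular.
For each x ∈ F_13, compute rhs = x³ + 4·x + 0 mod 13, then count y ∈ F_13 with y² ≡ rhs.
  x = 0: rhs = 0, matching y values: 0 (1 points).
  x = 1: rhs = 5, matching y values: none (0 points).
  x = 2: rhs = 3, matching y values: 4, 9 (2 points).
  x = 3: rhs = 0, matching y values: 0 (1 points).
  x = 4: rhs = 2, matching y values: none (0 points).
  x = 5: rhs = 2, matching y values: none (0 points).
  x = 6: rhs = 6, matching y values: none (0 points).
  x = 7: rhs = 7, matching y values: none (0 points).
  x = 8: rhs = 11, matching y values: none (0 points).
  x = 9: rhs = 11, matching y values: none (0 points).
  x = 10: rhs = 0, matching y values: 0 (1 points).
  x = 11: rhs = 10, matching y values: 6, 7 (2 points).
  x = 12: rhs = 8, matching y values: none (0 points).
Total affine count: 7.
Full point count |E(F_13)| = 7 + 1 = 8.
Hasse bound: |8 − (13+1)| = |-6| = 6 ≤ 2√13 ≈ 7.2111 ✓.


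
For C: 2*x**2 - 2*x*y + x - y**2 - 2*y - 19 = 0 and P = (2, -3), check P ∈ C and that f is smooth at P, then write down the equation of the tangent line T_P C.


Tangent line at P: 15*x - 30 = 0.

Step 1: f(2, -3) = 0, so P lies on C.
Step 2: partial derivatives
  f_x(x, y) = 4*x - 2*y + 1, f_y(x, y) = -2*x - 2*y - 2.
  f_x(P) = 15, f_y(P) = 0 (gradient nonzero, so P is smooth).
Step 3: tangent line at P: 15·(x − 2) + 0·(y − -3) = 0.
Expanding: 15*x - 30 = 0.


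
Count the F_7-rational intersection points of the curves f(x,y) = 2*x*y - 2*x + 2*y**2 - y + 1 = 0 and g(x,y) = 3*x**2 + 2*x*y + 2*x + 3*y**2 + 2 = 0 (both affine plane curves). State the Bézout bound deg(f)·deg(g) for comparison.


Common zeros: {(0, 2), (1, 4), (3, 5)}; count = 3; Bézout bound = 4.

deg(f) = 2, deg(g) = 2, so Bézout bound = 4.
Scan x ∈ F_7. For each x, list the y ∈ F_7 with f(x, y) ≡ 0 and those with g(x, y) ≡ 0 (mod 7); the common zeros in that column are the intersection.
  x = 0: f ≡ 0 at y ∈ {2}; g ≡ 0 at y ∈ {2, 5}; common: {2}.
  x = 1: f ≡ 0 at y ∈ {4, 6}; g ≡ 0 at y ∈ {0, 4}; common: {4}.
  x = 2: f ≡ 0 at y ∈ ∅; g ≡ 0 at y ∈ ∅; common: ∅.
  x = 3: f ≡ 0 at y ∈ {3, 5}; g ≡ 0 at y ∈ {0, 5}; common: {5}.
  x = 4: f ≡ 0 at y ∈ {0}; g ≡ 0 at y ∈ ∅; common: ∅.
  x = 5: f ≡ 0 at y ∈ ∅; g ≡ 0 at y ∈ {2, 4}; common: ∅.
  x = 6: f ≡ 0 at y ∈ ∅; g ≡ 0 at y ∈ ∅; common: ∅.
Collecting: common zeros = {(0, 2), (1, 4), (3, 5)}, so the count is 3.
Comparison with the Bézout bound: 3 ≤ 4 = deg(f)·deg(g), as expected for curves with no common component (the affine F_7-count falls short of the bound because intersections may lie at infinity, over extension fields, or carry multiplicity).


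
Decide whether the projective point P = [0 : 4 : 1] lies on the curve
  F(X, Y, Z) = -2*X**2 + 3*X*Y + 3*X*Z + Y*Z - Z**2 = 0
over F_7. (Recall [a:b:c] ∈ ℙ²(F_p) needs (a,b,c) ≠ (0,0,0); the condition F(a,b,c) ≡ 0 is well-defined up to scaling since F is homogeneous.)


F(0,4,1) ≡ 3 (mod 7); P is NOT on the curve.

Evaluate F(0, 4, 1) term-by-term (mod 7).
  -2*X**2 ↦ -2·0·1·1 = 0
  3*X*Y ↦ 3·0·4·1 = 0
  3*X*Z ↦ 3·0·1·1 = 0
  Y*Z ↦ 1·1·4·1 = 4
  -Z**2 ↦ -1·1·1·1 = -1
Sum: F(0, 4, 1) = (0) + (0) + (0) + (4) + (-1) = 3.
Reducing mod 7: 3 ≡ 3 (mod 7).
Since F(a, b, c) ≡ 3 ≠ 0 (mod 7), P does NOT lie on the curve.


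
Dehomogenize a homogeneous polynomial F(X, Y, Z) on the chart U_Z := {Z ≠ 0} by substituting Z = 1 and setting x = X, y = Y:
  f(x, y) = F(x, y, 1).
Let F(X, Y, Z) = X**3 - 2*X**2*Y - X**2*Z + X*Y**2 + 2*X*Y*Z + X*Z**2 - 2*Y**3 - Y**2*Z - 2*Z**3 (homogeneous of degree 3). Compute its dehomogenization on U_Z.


f(x, y) = x**3 - 2*x**2*y - x**2 + x*y**2 + 2*x*y + x - 2*y**3 - y**2 - 2

On U_Z we set Z = 1. Each monomial c·X^i·Y^j·Z^k in F becomes c·x^i·y^j·1^k = c·x^i·y^j.
Substituting Z = 1: F(X, Y, 1) = x**3 - 2*x**2*y - x**2 + x*y**2 + 2*x*y + x - 2*y**3 - y**2 - 2.
Note: deg(f) ≤ deg(F) = 3; strict inequality happens when F is divisible by Z (lost terms).


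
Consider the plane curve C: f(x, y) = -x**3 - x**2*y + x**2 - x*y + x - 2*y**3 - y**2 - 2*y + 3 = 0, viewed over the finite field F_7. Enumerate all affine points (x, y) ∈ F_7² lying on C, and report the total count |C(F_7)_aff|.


Affine F_7-points: {(0, 2), (2, 2), (2, 4), (3, 5), (4, 2), (4, 4), (5, 4), (6, 6)}; count = 8.

For each of the 49 pairs (x, y) ∈ F_7², evaluate f(x, y) mod 7. Record the zeros.
  x = 0: [0↦3, 1↦5, 2↦0, 3↦4, 4↦5, 5↦5, 6↦6]  zeros at y ∈ {2}
  x = 1: [0↦4, 1↦4, 2↦4, 3↦6, 4↦5, 5↦3, 6↦2]  zeros at y ∈ ∅
  x = 2: [0↦1, 1↦4, 2↦0, 3↦5, 4↦0, 5↦1, 6↦3]  zeros at y ∈ {2, 4}
  x = 3: [0↦2, 1↦6, 2↦3, 3↦2, 4↦5, 5↦0, 6↦3]  zeros at y ∈ {5}
  x = 4: [0↦1, 1↦4, 2↦0, 3↦5, 4↦0, 5↦1, 6↦3]  zeros at y ∈ {2, 4}
  x = 5: [0↦6, 1↦6, 2↦6, 3↦1, 4↦0, 5↦5, 6↦4]  zeros at y ∈ {4}
  x = 6: [0↦4, 1↦6, 2↦1, 3↦5, 4↦6, 5↦6, 6↦0]  zeros at y ∈ {6}
Collecting zeros: affine points = {(0, 2), (2, 2), (2, 4), (3, 5), (4, 2), (4, 4), (5, 4), (6, 6)}.
Total count |C(F_7)_aff| = 8.


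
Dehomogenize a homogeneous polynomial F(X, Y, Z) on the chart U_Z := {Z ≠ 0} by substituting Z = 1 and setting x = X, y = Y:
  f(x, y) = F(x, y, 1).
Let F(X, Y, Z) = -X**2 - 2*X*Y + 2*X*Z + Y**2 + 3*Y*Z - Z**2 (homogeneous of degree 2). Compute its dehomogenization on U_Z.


f(x, y) = -x**2 - 2*x*y + 2*x + y**2 + 3*y - 1

On U_Z we set Z = 1. Each monomial c·X^i·Y^j·Z^k in F becomes c·x^i·y^j·1^k = c·x^i·y^j.
Substituting Z = 1: F(X, Y, 1) = -x**2 - 2*x*y + 2*x + y**2 + 3*y - 1.
Note: deg(f) ≤ deg(F) = 2; strict inequality happens when F is divisible by Z (lost terms).


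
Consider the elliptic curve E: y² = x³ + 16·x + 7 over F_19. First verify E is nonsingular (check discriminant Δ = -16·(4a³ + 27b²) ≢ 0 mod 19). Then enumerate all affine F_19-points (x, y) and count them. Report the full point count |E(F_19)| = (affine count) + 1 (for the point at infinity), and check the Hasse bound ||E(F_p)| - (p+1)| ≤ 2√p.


Affine points = {(0, 8), (0, 11), (1, 9), (1, 10), (2, 3), (2, 16), (3, 5), (3, 14), (7, 5), (7, 14), (8, 1), (8, 18), (9, 5), (9, 14), (14, 7), (14, 12), (17, 9), (17, 10), (18, 3), (18, 16)}; affine count = 20; |E(F_19)| = 21.

Discriminant check: Δ ∝ 4a³ + 27b² = 4·16³ + 27·7² = 4·4096 + 27·49 ≡ 18 (mod 19). Nonzero ⇒ E is nonsingular.
For each x ∈ F_19, compute rhs = x³ + 16·x + 7 mod 19, then count y ∈ F_19 with y² ≡ rhs.
  x = 0: rhs = 7, matching y values: 8, 11 (2 points).
  x = 1: rhs = 5, matching y values: 9, 10 (2 points).
  x = 2: rhs = 9, matching y values: 3, 16 (2 points).
  x = 3: rhs = 6, matching y values: 5, 14 (2 points).
  x = 4: rhs = 2, matching y values: none (0 points).
  x = 5: rhs = 3, matching y values: none (0 points).
  x = 6: rhs = 15, matching y values: none (0 points).
  x = 7: rhs = 6, matching y values: 5, 14 (2 points).
  x = 8: rhs = 1, matching y values: 1, 18 (2 points).
  x = 9: rhs = 6, matching y values: 5, 14 (2 points).
  x = 10: rhs = 8, matching y values: none (0 points).
  x = 11: rhs = 13, matching y values: none (0 points).
  x = 12: rhs = 8, matching y values: none (0 points).
  x = 13: rhs = 18, matching y values: none (0 points).
  x = 14: rhs = 11, matching y values: 7, 12 (2 points).
  x = 15: rhs = 12, matching y values: none (0 points).
  x = 16: rhs = 8, matching y values: none (0 points).
  x = 17: rhs = 5, matching y values: 9, 10 (2 points).
  x = 18: rhs = 9, matching y values: 3, 16 (2 points).
Total affine count: 20.
Full point count |E(F_19)| = 20 + 1 = 21.
Hasse bound: |21 − (19+1)| = |1| = 1 ≤ 2√19 ≈ 8.7178 ✓.


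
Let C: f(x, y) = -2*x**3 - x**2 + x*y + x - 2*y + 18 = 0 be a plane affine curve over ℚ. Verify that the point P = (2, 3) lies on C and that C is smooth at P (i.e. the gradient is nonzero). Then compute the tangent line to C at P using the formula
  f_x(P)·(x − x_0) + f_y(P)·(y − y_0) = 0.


Tangent line at P: 48 - 24*x = 0.

Step 1: f(2, 3) = 0, so P lies on C.
Step 2: partial derivatives
  f_x(x, y) = -6*x**2 - 2*x + y + 1, f_y(x, y) = x - 2.
  f_x(P) = -24, f_y(P) = 0 (gradient nonzero, so P is smooth).
Step 3: tangent line at P: -24·(x − 2) + 0·(y − 3) = 0.
Expanding: 48 - 24*x = 0.


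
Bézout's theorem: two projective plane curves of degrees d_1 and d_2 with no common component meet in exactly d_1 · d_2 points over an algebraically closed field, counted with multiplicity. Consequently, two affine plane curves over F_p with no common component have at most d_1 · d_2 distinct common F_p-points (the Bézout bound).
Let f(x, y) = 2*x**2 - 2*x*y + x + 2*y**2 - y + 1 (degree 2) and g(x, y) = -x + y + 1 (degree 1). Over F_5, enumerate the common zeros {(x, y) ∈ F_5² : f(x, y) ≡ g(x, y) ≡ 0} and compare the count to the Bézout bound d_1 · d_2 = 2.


Common zeros: ∅; count = 0; Bézout bound = 2.

deg(f) = 2, deg(g) = 1, so Bézout bound = 2.
Scan x ∈ F_5. For each x, list the y ∈ F_5 with f(x, y) ≡ 0 and those with g(x, y) ≡ 0 (mod 5); the common zeros in that column are the intersection.
  x = 0: f ≡ 0 at y ∈ ∅; g ≡ 0 at y ∈ {4}; common: ∅.
  x = 1: f ≡ 0 at y ∈ ∅; g ≡ 0 at y ∈ {0}; common: ∅.
  x = 2: f ≡ 0 at y ∈ ∅; g ≡ 0 at y ∈ {1}; common: ∅.
  x = 3: f ≡ 0 at y ∈ ∅; g ≡ 0 at y ∈ {2}; common: ∅.
  x = 4: f ≡ 0 at y ∈ {1}; g ≡ 0 at y ∈ {3}; common: ∅.
Collecting: common zeros = ∅, so the count is 0.
Comparison with the Bézout bound: 0 ≤ 2 = deg(f)·deg(g), as expected for curves with no common component (the affine F_5-count falls short of the bound because intersections may lie at infinity, over extension fields, or carry multiplicity).


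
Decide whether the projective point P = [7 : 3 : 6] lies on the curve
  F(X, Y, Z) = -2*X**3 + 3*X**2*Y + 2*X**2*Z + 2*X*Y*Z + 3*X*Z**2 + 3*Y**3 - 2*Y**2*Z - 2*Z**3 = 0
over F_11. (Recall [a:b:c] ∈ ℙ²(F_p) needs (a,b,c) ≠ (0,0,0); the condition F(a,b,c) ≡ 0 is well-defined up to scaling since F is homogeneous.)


F(7,3,6) ≡ 1 (mod 11); P is NOT on the curve.

Evaluate F(7, 3, 6) term-by-term (mod 11).
  -2*X**3 ↦ -2·343·1·1 = -686
  3*X**2*Y ↦ 3·49·3·1 = 441
  2*X**2*Z ↦ 2·49·1·6 = 588
  2*X*Y*Z ↦ 2·7·3·6 = 252
  3*X*Z**2 ↦ 3·7·1·36 = 756
  3*Y**3 ↦ 3·1·27·1 = 81
  -2*Y**2*Z ↦ -2·1·9·6 = -108
  -2*Z**3 ↦ -2·1·1·216 = -432
Sum: F(7, 3, 6) = (-686) + (441) + (588) + (252) + (756) + (81) + (-108) + (-432) = 892.
Reducing mod 11: 892 ≡ 1 (mod 11).
Since F(a, b, c) ≡ 1 ≠ 0 (mod 11), P does NOT lie on the curve.


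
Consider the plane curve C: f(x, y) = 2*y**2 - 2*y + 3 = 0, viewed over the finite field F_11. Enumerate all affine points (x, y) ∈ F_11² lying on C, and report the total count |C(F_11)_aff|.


Affine F_11-points: ∅; count = 0.

For each of the 121 pairs (x, y) ∈ F_11², evaluate f(x, y) mod 11. Record the zeros.
  x = 0: [0↦3, 1↦3, 2↦7, 3↦4, 4↦5, 5↦10, 6↦8, 7↦10, 8↦5, 9↦4, 10↦7]  zeros at y ∈ ∅
  x = 1: [0↦3, 1↦3, 2↦7, 3↦4, 4↦5, 5↦10, 6↦8, 7↦10, 8↦5, 9↦4, 10↦7]  zeros at y ∈ ∅
  x = 2: [0↦3, 1↦3, 2↦7, 3↦4, 4↦5, 5↦10, 6↦8, 7↦10, 8↦5, 9↦4, 10↦7]  zeros at y ∈ ∅
  x = 3: [0↦3, 1↦3, 2↦7, 3↦4, 4↦5, 5↦10, 6↦8, 7↦10, 8↦5, 9↦4, 10↦7]  zeros at y ∈ ∅
  x = 4: [0↦3, 1↦3, 2↦7, 3↦4, 4↦5, 5↦10, 6↦8, 7↦10, 8↦5, 9↦4, 10↦7]  zeros at y ∈ ∅
  x = 5: [0↦3, 1↦3, 2↦7, 3↦4, 4↦5, 5↦10, 6↦8, 7↦10, 8↦5, 9↦4, 10↦7]  zeros at y ∈ ∅
  x = 6: [0↦3, 1↦3, 2↦7, 3↦4, 4↦5, 5↦10, 6↦8, 7↦10, 8↦5, 9↦4, 10↦7]  zeros at y ∈ ∅
  x = 7: [0↦3, 1↦3, 2↦7, 3↦4, 4↦5, 5↦10, 6↦8, 7↦10, 8↦5, 9↦4, 10↦7]  zeros at y ∈ ∅
  x = 8: [0↦3, 1↦3, 2↦7, 3↦4, 4↦5, 5↦10, 6↦8, 7↦10, 8↦5, 9↦4, 10↦7]  zeros at y ∈ ∅
  x = 9: [0↦3, 1↦3, 2↦7, 3↦4, 4↦5, 5↦10, 6↦8, 7↦10, 8↦5, 9↦4, 10↦7]  zeros at y ∈ ∅
  x = 10: [0↦3, 1↦3, 2↦7, 3↦4, 4↦5, 5↦10, 6↦8, 7↦10, 8↦5, 9↦4, 10↦7]  zeros at y ∈ ∅
Collecting zeros: affine points = ∅.
Total count |C(F_11)_aff| = 0.


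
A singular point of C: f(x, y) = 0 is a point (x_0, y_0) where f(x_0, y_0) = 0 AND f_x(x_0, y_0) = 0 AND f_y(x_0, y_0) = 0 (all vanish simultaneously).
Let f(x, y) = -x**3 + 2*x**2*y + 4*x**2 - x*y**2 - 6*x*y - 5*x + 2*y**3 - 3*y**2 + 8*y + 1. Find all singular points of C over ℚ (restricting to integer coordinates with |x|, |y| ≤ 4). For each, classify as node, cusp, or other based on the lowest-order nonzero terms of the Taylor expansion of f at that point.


Singular points: {(2, 1)}; classification: cusp.

Compute partial derivatives:
  f_x = -3*x**2 + 4*x*y + 8*x - y**2 - 6*y - 5.
  f_y = 2*x**2 - 2*x*y - 6*x + 6*y**2 - 6*y + 8.
Scan x_0 ∈ {−4, ..., 4}. For each x_0, f_y(x_0, y) is a polynomial in y; find its integer roots y ∈ {−4, ..., 4}, then test f_x and f at those candidates.
  x = -4: f_y(-4, y) = 6*y**2 + 2*y + 64; no integer root y with |y| ≤ 4.
  x = -3: f_y(-3, y) = 6*y**2 + 44; no integer root y with |y| ≤ 4.
  x = -2: f_y(-2, y) = 6*y**2 - 2*y + 28; no integer root y with |y| ≤ 4.
  x = -1: f_y(-1, y) = 6*y**2 - 4*y + 16; no integer root y with |y| ≤ 4.
  x = 0: f_y(0, y) = 6*y**2 - 6*y + 8; no integer root y with |y| ≤ 4.
  x = 1: f_y(1, y) = 6*y**2 - 8*y + 4; no integer root y with |y| ≤ 4.
  x = 2: f_y(2, y) = 6*y**2 - 10*y + 4; vanishes at y ∈ {1}. (2, 1): f_x = 0, f = 0 — SINGULAR.
  x = 3: f_y(3, y) = 6*y**2 - 12*y + 8; no integer root y with |y| ≤ 4.
  x = 4: f_y(4, y) = 6*y**2 - 14*y + 16; no integer root y with |y| ≤ 4.
Only singular point on the grid: (2, 1).
Classify: substitute x = 2 + u, y = 1 + v and expand: f = -u**3 + 2*u**2*v - u*v**2 + 2*v**3 + v**2.
No constant or linear terms (consistent with a singular point). Quadratic part: v**2. Cubic part: -u**3 + 2*u**2*v - u*v**2 + 2*v**3.
The quadratic part v**2 is a perfect square, so there is a single (double) tangent line v = 0, i.e. y = 1. Restricting the cubic part to that line (v = 0) leaves -u**3 ≠ 0, so f is not divisible by v and the branch is v² ≈ u**3 to lowest order — this is a cusp.
Classification: cusp.


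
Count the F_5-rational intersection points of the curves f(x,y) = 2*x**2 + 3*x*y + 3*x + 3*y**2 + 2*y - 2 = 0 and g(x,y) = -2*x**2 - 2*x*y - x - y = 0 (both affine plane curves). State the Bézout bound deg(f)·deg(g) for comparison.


Common zeros: {(2, 2)}; count = 1; Bézout bound = 4.

deg(f) = 2, deg(g) = 2, so Bézout bound = 4.
Scan x ∈ F_5. For each x, list the y ∈ F_5 with f(x, y) ≡ 0 and those with g(x, y) ≡ 0 (mod 5); the common zeros in that column are the intersection.
  x = 0: f ≡ 0 at y ∈ ∅; g ≡ 0 at y ∈ {0}; common: ∅.
  x = 1: f ≡ 0 at y ∈ {2, 3}; g ≡ 0 at y ∈ {4}; common: ∅.
  x = 2: f ≡ 0 at y ∈ {2}; g ≡ 0 at y ∈ {0, 1, 2, 3, 4}; common: {2}.
  x = 3: f ≡ 0 at y ∈ {0, 3}; g ≡ 0 at y ∈ {2}; common: ∅.
  x = 4: f ≡ 0 at y ∈ ∅; g ≡ 0 at y ∈ {1}; common: ∅.
Collecting: common zeros = {(2, 2)}, so the count is 1.
Comparison with the Bézout bound: 1 ≤ 4 = deg(f)·deg(g), as expected for curves with no common component (the affine F_5-count falls short of the bound because intersections may lie at infinity, over extension fields, or carry multiplicity).


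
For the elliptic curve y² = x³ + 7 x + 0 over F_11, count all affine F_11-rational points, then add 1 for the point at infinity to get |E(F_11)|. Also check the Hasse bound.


Affine points = {(0, 0), (2, 0), (3, 2), (3, 9), (4, 2), (4, 9), (6, 4), (6, 7), (9, 0), (10, 5), (10, 6)}; affine count = 11; |E(F_11)| = 12.

Discriminant check: Δ ∝ 4a³ + 27b² = 4·7³ + 27·0² = 4·343 + 27·0 ≡ 8 (mod 11). Nonzero ⇒ E is nonsingular.
For each x ∈ F_11, compute rhs = x³ + 7·x + 0 mod 11, then count y ∈ F_11 with y² ≡ rhs.
  x = 0: rhs = 0, matching y values: 0 (1 points).
  x = 1: rhs = 8, matching y values: none (0 points).
  x = 2: rhs = 0, matching y values: 0 (1 points).
  x = 3: rhs = 4, matching y values: 2, 9 (2 points).
  x = 4: rhs = 4, matching y values: 2, 9 (2 points).
  x = 5: rhs = 6, matching y values: none (0 points).
  x = 6: rhs = 5, matching y values: 4, 7 (2 points).
  x = 7: rhs = 7, matching y values: none (0 points).
  x = 8: rhs = 7, matching y values: none (0 points).
  x = 9: rhs = 0, matching y values: 0 (1 points).
  x = 10: rhs = 3, matching y values: 5, 6 (2 points).
Total affine count: 11.
Full point count |E(F_11)| = 11 + 1 = 12.
Hasse bound: |12 − (11+1)| = |0| = 0 ≤ 2√11 ≈ 6.6332 ✓.


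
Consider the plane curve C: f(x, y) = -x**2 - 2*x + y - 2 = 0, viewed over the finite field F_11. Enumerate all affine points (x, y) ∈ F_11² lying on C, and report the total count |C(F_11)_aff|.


Affine F_11-points: {(0, 2), (1, 5), (2, 10), (3, 6), (4, 4), (5, 4), (6, 6), (7, 10), (8, 5), (9, 2), (10, 1)}; count = 11.

For each of the 121 pairs (x, y) ∈ F_11², evaluate f(x, y) mod 11. Record the zeros.
  x = 0: [0↦9, 1↦10, 2↦0, 3↦1, 4↦2, 5↦3, 6↦4, 7↦5, 8↦6, 9↦7, 10↦8]  zeros at y ∈ {2}
  x = 1: [0↦6, 1↦7, 2↦8, 3↦9, 4↦10, 5↦0, 6↦1, 7↦2, 8↦3, 9↦4, 10↦5]  zeros at y ∈ {5}
  x = 2: [0↦1, 1↦2, 2↦3, 3↦4, 4↦5, 5↦6, 6↦7, 7↦8, 8↦9, 9↦10, 10↦0]  zeros at y ∈ {10}
  x = 3: [0↦5, 1↦6, 2↦7, 3↦8, 4↦9, 5↦10, 6↦0, 7↦1, 8↦2, 9↦3, 10↦4]  zeros at y ∈ {6}
  x = 4: [0↦7, 1↦8, 2↦9, 3↦10, 4↦0, 5↦1, 6↦2, 7↦3, 8↦4, 9↦5, 10↦6]  zeros at y ∈ {4}
  x = 5: [0↦7, 1↦8, 2↦9, 3↦10, 4↦0, 5↦1, 6↦2, 7↦3, 8↦4, 9↦5, 10↦6]  zeros at y ∈ {4}
  x = 6: [0↦5, 1↦6, 2↦7, 3↦8, 4↦9, 5↦10, 6↦0, 7↦1, 8↦2, 9↦3, 10↦4]  zeros at y ∈ {6}
  x = 7: [0↦1, 1↦2, 2↦3, 3↦4, 4↦5, 5↦6, 6↦7, 7↦8, 8↦9, 9↦10, 10↦0]  zeros at y ∈ {10}
  x = 8: [0↦6, 1↦7, 2↦8, 3↦9, 4↦10, 5↦0, 6↦1, 7↦2, 8↦3, 9↦4, 10↦5]  zeros at y ∈ {5}
  x = 9: [0↦9, 1↦10, 2↦0, 3↦1, 4↦2, 5↦3, 6↦4, 7↦5, 8↦6, 9↦7, 10↦8]  zeros at y ∈ {2}
  x = 10: [0↦10, 1↦0, 2↦1, 3↦2, 4↦3, 5↦4, 6↦5, 7↦6, 8↦7, 9↦8, 10↦9]  zeros at y ∈ {1}
Collecting zeros: affine points = {(0, 2), (1, 5), (2, 10), (3, 6), (4, 4), (5, 4), (6, 6), (7, 10), (8, 5), (9, 2), (10, 1)}.
Total count |C(F_11)_aff| = 11.


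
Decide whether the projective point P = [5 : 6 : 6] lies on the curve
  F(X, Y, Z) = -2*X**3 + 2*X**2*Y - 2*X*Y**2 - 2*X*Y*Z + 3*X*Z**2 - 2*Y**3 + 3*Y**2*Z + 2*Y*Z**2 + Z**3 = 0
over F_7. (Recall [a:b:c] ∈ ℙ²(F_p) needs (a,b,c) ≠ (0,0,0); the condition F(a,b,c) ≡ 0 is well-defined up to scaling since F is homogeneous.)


F(5,6,6) ≡ 6 (mod 7); P is NOT on the curve.

Evaluate F(5, 6, 6) term-by-term (mod 7).
  -2*X**3 ↦ -2·125·1·1 = -250
  2*X**2*Y ↦ 2·25·6·1 = 300
  -2*X*Y**2 ↦ -2·5·36·1 = -360
  -2*X*Y*Z ↦ -2·5·6·6 = -360
  3*X*Z**2 ↦ 3·5·1·36 = 540
  -2*Y**3 ↦ -2·1·216·1 = -432
  3*Y**2*Z ↦ 3·1·36·6 = 648
  2*Y*Z**2 ↦ 2·1·6·36 = 432
  Z**3 ↦ 1·1·1·216 = 216
Sum: F(5, 6, 6) = (-250) + (300) + (-360) + (-360) + (540) + (-432) + (648) + (432) + (216) = 734.
Reducing mod 7: 734 ≡ 6 (mod 7).
Since F(a, b, c) ≡ 6 ≠ 0 (mod 7), P does NOT lie on the curve.


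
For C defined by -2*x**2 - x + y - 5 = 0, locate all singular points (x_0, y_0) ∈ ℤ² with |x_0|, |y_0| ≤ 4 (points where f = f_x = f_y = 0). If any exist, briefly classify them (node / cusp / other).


No singular points in the scanned grid; C is smooth there.

Compute partial derivatives:
  f_x = -4*x - 1.
  f_y = 1.
f_y = 1 is a nonzero constant, so f_y never vanishes: no point (x, y) can satisfy f = f_x = f_y = 0. In particular no (x, y) ∈ {−4, ..., 4}² is singular; the curve is smooth.


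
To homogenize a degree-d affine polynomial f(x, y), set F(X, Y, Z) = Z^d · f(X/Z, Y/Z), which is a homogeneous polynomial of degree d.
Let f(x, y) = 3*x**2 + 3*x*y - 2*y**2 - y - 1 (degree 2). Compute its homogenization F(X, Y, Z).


F(X, Y, Z) = 3*X**2 + 3*X*Y - 2*Y**2 - Y*Z - Z**2

deg(f) = 2.
Substitute x = X/Z, y = Y/Z into f, then multiply by Z^2.
  monomial 3·x^2·y^0 ↦ 3·X^2·Y^0·Z^0.
  monomial 3·x^1·y^1 ↦ 3·X^1·Y^1·Z^0.
  monomial -2·x^0·y^2 ↦ -2·X^0·Y^2·Z^0.
  monomial -1·x^0·y^1 ↦ -1·X^0·Y^1·Z^1.
  monomial -1·x^0·y^0 ↦ -1·X^0·Y^0·Z^2.
Collecting: F(X, Y, Z) = 3*X**2 + 3*X*Y - 2*Y**2 - Y*Z - Z**2.


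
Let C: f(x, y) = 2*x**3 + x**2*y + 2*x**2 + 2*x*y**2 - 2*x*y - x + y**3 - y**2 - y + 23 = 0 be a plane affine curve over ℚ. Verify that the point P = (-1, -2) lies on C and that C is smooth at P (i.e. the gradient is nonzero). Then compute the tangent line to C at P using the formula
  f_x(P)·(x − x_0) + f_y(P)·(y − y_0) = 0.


Tangent line at P: 17*x + 26*y + 69 = 0.

Step 1: f(-1, -2) = 0, so P lies on C.
Step 2: partial derivatives
  f_x(x, y) = 6*x**2 + 2*x*y + 4*x + 2*y**2 - 2*y - 1, f_y(x, y) = x**2 + 4*x*y - 2*x + 3*y**2 - 2*y - 1.
  f_x(P) = 17, f_y(P) = 26 (gradient nonzero, so P is smooth).
Step 3: tangent line at P: 17·(x − -1) + 26·(y − -2) = 0.
Expanding: 17*x + 26*y + 69 = 0.


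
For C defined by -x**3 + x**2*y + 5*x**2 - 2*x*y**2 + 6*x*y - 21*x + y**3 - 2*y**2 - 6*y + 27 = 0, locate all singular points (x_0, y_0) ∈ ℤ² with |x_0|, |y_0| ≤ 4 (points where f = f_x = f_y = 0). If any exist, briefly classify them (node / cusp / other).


Singular points: {(3, 3)}; classification: node.

Compute partial derivatives:
  f_x = -3*x**2 + 2*x*y + 10*x - 2*y**2 + 6*y - 21.
  f_y = x**2 - 4*x*y + 6*x + 3*y**2 - 4*y - 6.
Scan x_0 ∈ {−4, ..., 4}. For each x_0, f_y(x_0, y) is a polynomial in y; find its integer roots y ∈ {−4, ..., 4}, then test f_x and f at those candidates.
  x = -4: f_y(-4, y) = 3*y**2 + 12*y - 14; no integer root y with |y| ≤ 4.
  x = -3: f_y(-3, y) = 3*y**2 + 8*y - 15; no integer root y with |y| ≤ 4.
  x = -2: f_y(-2, y) = 3*y**2 + 4*y - 14; no integer root y with |y| ≤ 4.
  x = -1: f_y(-1, y) = 3*y**2 - 11; no integer root y with |y| ≤ 4.
  x = 0: f_y(0, y) = 3*y**2 - 4*y - 6; no integer root y with |y| ≤ 4.
  x = 1: f_y(1, y) = 3*y**2 - 8*y + 1; no integer root y with |y| ≤ 4.
  x = 2: f_y(2, y) = 3*y**2 - 12*y + 10; no integer root y with |y| ≤ 4.
  x = 3: f_y(3, y) = 3*y**2 - 16*y + 21; vanishes at y ∈ {3}. (3, 3): f_x = 0, f = 0 — SINGULAR.
  x = 4: f_y(4, y) = 3*y**2 - 20*y + 34; no integer root y with |y| ≤ 4.
Only singular point on the grid: (3, 3).
Classify: substitute x = 3 + u, y = 3 + v and expand: f = -u**3 + u**2*v - u**2 - 2*u*v**2 + v**3 + v**2.
No constant or linear terms (consistent with a singular point). Quadratic part: -u**2 + v**2. Cubic part: -u**3 + u**2*v - 2*u*v**2 + v**3.
The quadratic part v**2 - u**2 = (v − u)(v + u) splits into two distinct linear factors, so there are two distinct tangent lines y − 3 = ±(x − 3) — this is a node (ordinary double point).
Classification: node.


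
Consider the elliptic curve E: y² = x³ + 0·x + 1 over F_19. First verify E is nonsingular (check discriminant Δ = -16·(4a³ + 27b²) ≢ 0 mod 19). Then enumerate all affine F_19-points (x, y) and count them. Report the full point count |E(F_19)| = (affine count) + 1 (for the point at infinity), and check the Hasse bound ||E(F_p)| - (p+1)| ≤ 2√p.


Affine points = {(0, 1), (0, 18), (2, 3), (2, 16), (3, 3), (3, 16), (8, 0), (12, 0), (14, 3), (14, 16), (18, 0)}; affine count = 11; |E(F_19)| = 12.

Discriminant check: Δ ∝ 4a³ + 27b² = 4·0³ + 27·1² = 4·0 + 27·1 ≡ 8 (mod 19). Nonzero ⇒ E is nonsingular.
For each x ∈ F_19, compute rhs = x³ + 0·x + 1 mod 19, then count y ∈ F_19 with y² ≡ rhs.
  x = 0: rhs = 1, matching y values: 1, 18 (2 points).
  x = 1: rhs = 2, matching y values: none (0 points).
  x = 2: rhs = 9, matching y values: 3, 16 (2 points).
  x = 3: rhs = 9, matching y values: 3, 16 (2 points).
  x = 4: rhs = 8, matching y values: none (0 points).
  x = 5: rhs = 12, matching y values: none (0 points).
  x = 6: rhs = 8, matching y values: none (0 points).
  x = 7: rhs = 2, matching y values: none (0 points).
  x = 8: rhs = 0, matching y values: 0 (1 points).
  x = 9: rhs = 8, matching y values: none (0 points).
  x = 10: rhs = 13, matching y values: none (0 points).
  x = 11: rhs = 2, matching y values: none (0 points).
  x = 12: rhs = 0, matching y values: 0 (1 points).
  x = 13: rhs = 13, matching y values: none (0 points).
  x = 14: rhs = 9, matching y values: 3, 16 (2 points).
  x = 15: rhs = 13, matching y values: none (0 points).
  x = 16: rhs = 12, matching y values: none (0 points).
  x = 17: rhs = 12, matching y values: none (0 points).
  x = 18: rhs = 0, matching y values: 0 (1 points).
Total affine count: 11.
Full point count |E(F_19)| = 11 + 1 = 12.
Hasse bound: |12 − (19+1)| = |-8| = 8 ≤ 2√19 ≈ 8.7178 ✓.


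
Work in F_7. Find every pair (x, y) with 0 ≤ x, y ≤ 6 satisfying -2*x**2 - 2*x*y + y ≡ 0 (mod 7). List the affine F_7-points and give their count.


Affine F_7-points: {(0, 0), (1, 5), (2, 2), (3, 2), (5, 3), (6, 3)}; count = 6.

For each of the 49 pairs (x, y) ∈ F_7², evaluate f(x, y) mod 7. Record the zeros.
  x = 0: [0↦0, 1↦1, 2↦2, 3↦3, 4↦4, 5↦5, 6↦6]  zeros at y ∈ {0}
  x = 1: [0↦5, 1↦4, 2↦3, 3↦2, 4↦1, 5↦0, 6↦6]  zeros at y ∈ {5}
  x = 2: [0↦6, 1↦3, 2↦0, 3↦4, 4↦1, 5↦5, 6↦2]  zeros at y ∈ {2}
  x = 3: [0↦3, 1↦5, 2↦0, 3↦2, 4↦4, 5↦6, 6↦1]  zeros at y ∈ {2}
  x = 4: [0↦3, 1↦3, 2↦3, 3↦3, 4↦3, 5↦3, 6↦3]  zeros at y ∈ ∅
  x = 5: [0↦6, 1↦4, 2↦2, 3↦0, 4↦5, 5↦3, 6↦1]  zeros at y ∈ {3}
  x = 6: [0↦5, 1↦1, 2↦4, 3↦0, 4↦3, 5↦6, 6↦2]  zeros at y ∈ {3}
Collecting zeros: affine points = {(0, 0), (1, 5), (2, 2), (3, 2), (5, 3), (6, 3)}.
Total count |C(F_7)_aff| = 6.


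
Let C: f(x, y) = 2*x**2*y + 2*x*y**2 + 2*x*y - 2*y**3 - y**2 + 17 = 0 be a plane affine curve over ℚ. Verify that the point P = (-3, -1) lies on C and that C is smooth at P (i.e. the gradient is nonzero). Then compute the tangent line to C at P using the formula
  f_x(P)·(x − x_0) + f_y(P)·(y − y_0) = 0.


Tangent line at P: 12*x + 20*y + 56 = 0.

Step 1: f(-3, -1) = 0, so P lies on C.
Step 2: partial derivatives
  f_x(x, y) = 4*x*y + 2*y**2 + 2*y, f_y(x, y) = 2*x**2 + 4*x*y + 2*x - 6*y**2 - 2*y.
  f_x(P) = 12, f_y(P) = 20 (gradient nonzero, so P is smooth).
Step 3: tangent line at P: 12·(x − -3) + 20·(y − -1) = 0.
Expanding: 12*x + 20*y + 56 = 0.


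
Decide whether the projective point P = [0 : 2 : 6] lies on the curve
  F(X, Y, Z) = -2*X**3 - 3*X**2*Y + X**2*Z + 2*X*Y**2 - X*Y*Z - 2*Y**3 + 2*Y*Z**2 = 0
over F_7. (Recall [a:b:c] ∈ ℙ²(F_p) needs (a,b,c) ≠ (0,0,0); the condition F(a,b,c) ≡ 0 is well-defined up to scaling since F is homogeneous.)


F(0,2,6) ≡ 2 (mod 7); P is NOT on the curve.

Evaluate F(0, 2, 6) term-by-term (mod 7).
  -2*X**3 ↦ -2·0·1·1 = 0
  -3*X**2*Y ↦ -3·0·2·1 = 0
  X**2*Z ↦ 1·0·1·6 = 0
  2*X*Y**2 ↦ 2·0·4·1 = 0
  -X*Y*Z ↦ -1·0·2·6 = 0
  -2*Y**3 ↦ -2·1·8·1 = -16
  2*Y*Z**2 ↦ 2·1·2·36 = 144
Sum: F(0, 2, 6) = (0) + (0) + (0) + (0) + (0) + (-16) + (144) = 128.
Reducing mod 7: 128 ≡ 2 (mod 7).
Since F(a, b, c) ≡ 2 ≠ 0 (mod 7), P does NOT lie on the curve.


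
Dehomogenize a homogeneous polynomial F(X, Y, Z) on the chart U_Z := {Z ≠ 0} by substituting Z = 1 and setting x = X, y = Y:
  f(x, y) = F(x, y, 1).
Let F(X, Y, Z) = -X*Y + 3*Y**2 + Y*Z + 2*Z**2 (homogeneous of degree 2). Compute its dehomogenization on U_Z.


f(x, y) = -x*y + 3*y**2 + y + 2

On U_Z we set Z = 1. Each monomial c·X^i·Y^j·Z^k in F becomes c·x^i·y^j·1^k = c·x^i·y^j.
Substituting Z = 1: F(X, Y, 1) = -x*y + 3*y**2 + y + 2.
Note: deg(f) ≤ deg(F) = 2; strict inequality happens when F is divisible by Z (lost terms).


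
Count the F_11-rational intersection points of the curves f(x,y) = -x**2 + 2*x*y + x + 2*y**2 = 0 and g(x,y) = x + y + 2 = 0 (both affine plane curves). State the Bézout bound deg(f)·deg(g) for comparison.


Common zeros: ∅; count = 0; Bézout bound = 2.

deg(f) = 2, deg(g) = 1, so Bézout bound = 2.
Scan x ∈ F_11. For each x, list the y ∈ F_11 with f(x, y) ≡ 0 and those with g(x, y) ≡ 0 (mod 11); the common zeros in that column are the intersection.
  x = 0: f ≡ 0 at y ∈ {0}; g ≡ 0 at y ∈ {9}; common: ∅.
  x = 1: f ≡ 0 at y ∈ {0, 10}; g ≡ 0 at y ∈ {8}; common: ∅.
  x = 2: f ≡ 0 at y ∈ ∅; g ≡ 0 at y ∈ {7}; common: ∅.
  x = 3: f ≡ 0 at y ∈ ∅; g ≡ 0 at y ∈ {6}; common: ∅.
  x = 4: f ≡ 0 at y ∈ ∅; g ≡ 0 at y ∈ {5}; common: ∅.
  x = 5: f ≡ 0 at y ∈ ∅; g ≡ 0 at y ∈ {4}; common: ∅.
  x = 6: f ≡ 0 at y ∈ ∅; g ≡ 0 at y ∈ {3}; common: ∅.
  x = 7: f ≡ 0 at y ∈ {7, 8}; g ≡ 0 at y ∈ {2}; common: ∅.
  x = 8: f ≡ 0 at y ∈ {7}; g ≡ 0 at y ∈ {1}; common: ∅.
  x = 9: f ≡ 0 at y ∈ {3, 10}; g ≡ 0 at y ∈ {0}; common: ∅.
  x = 10: f ≡ 0 at y ∈ {4, 8}; g ≡ 0 at y ∈ {10}; common: ∅.
Collecting: common zeros = ∅, so the count is 0.
Comparison with the Bézout bound: 0 ≤ 2 = deg(f)·deg(g), as expected for curves with no common component (the affine F_11-count falls short of the bound because intersections may lie at infinity, over extension fields, or carry multiplicity).


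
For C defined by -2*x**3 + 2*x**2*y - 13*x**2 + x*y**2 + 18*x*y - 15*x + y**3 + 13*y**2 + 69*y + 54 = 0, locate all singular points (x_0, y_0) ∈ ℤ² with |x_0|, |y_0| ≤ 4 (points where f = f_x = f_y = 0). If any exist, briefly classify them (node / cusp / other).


Singular points: {(-3, -3)}; classification: node.

Compute partial derivatives:
  f_x = -6*x**2 + 4*x*y - 26*x + y**2 + 18*y - 15.
  f_y = 2*x**2 + 2*x*y + 18*x + 3*y**2 + 26*y + 69.
Scan x_0 ∈ {−4, ..., 4}. For each x_0, f_y(x_0, y) is a polynomial in y; find its integer roots y ∈ {−4, ..., 4}, then test f_x and f at those candidates.
  x = -4: f_y(-4, y) = 3*y**2 + 18*y + 29; no integer root y with |y| ≤ 4.
  x = -3: f_y(-3, y) = 3*y**2 + 20*y + 33; vanishes at y ∈ {-3}. (-3, -3): f_x = 0, f = 0 — SINGULAR.
  x = -2: f_y(-2, y) = 3*y**2 + 22*y + 41; no integer root y with |y| ≤ 4.
  x = -1: f_y(-1, y) = 3*y**2 + 24*y + 53; no integer root y with |y| ≤ 4.
  x = 0: f_y(0, y) = 3*y**2 + 26*y + 69; no integer root y with |y| ≤ 4.
  x = 1: f_y(1, y) = 3*y**2 + 28*y + 89; no integer root y with |y| ≤ 4.
  x = 2: f_y(2, y) = 3*y**2 + 30*y + 113; no integer root y with |y| ≤ 4.
  x = 3: f_y(3, y) = 3*y**2 + 32*y + 141; no integer root y with |y| ≤ 4.
  x = 4: f_y(4, y) = 3*y**2 + 34*y + 173; no integer root y with |y| ≤ 4.
Only singular point on the grid: (-3, -3).
Classify: substitute x = -3 + u, y = -3 + v and expand: f = -2*u**3 + 2*u**2*v - u**2 + u*v**2 + v**3 + v**2.
No constant or linear terms (consistent with a singular point). Quadratic part: -u**2 + v**2. Cubic part: -2*u**3 + 2*u**2*v + u*v**2 + v**3.
The quadratic part v**2 - u**2 = (v − u)(v + u) splits into two distinct linear factors, so there are two distinct tangent lines y − -3 = ±(x − -3) — this is a node (ordinary double point).
Classification: node.


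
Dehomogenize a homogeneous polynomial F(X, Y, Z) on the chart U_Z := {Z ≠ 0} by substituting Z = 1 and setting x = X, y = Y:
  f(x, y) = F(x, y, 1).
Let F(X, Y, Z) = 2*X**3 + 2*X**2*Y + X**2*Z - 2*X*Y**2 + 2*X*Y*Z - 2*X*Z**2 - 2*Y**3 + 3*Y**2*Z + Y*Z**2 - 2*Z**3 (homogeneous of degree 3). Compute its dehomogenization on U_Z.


f(x, y) = 2*x**3 + 2*x**2*y + x**2 - 2*x*y**2 + 2*x*y - 2*x - 2*y**3 + 3*y**2 + y - 2

On U_Z we set Z = 1. Each monomial c·X^i·Y^j·Z^k in F becomes c·x^i·y^j·1^k = c·x^i·y^j.
Substituting Z = 1: F(X, Y, 1) = 2*x**3 + 2*x**2*y + x**2 - 2*x*y**2 + 2*x*y - 2*x - 2*y**3 + 3*y**2 + y - 2.
Note: deg(f) ≤ deg(F) = 3; strict inequality happens when F is divisible by Z (lost terms).


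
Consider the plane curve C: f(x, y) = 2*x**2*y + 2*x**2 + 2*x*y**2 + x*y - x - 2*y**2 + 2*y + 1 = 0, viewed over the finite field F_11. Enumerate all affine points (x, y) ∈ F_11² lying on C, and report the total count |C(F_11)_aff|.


Affine F_11-points: {(0, 3), (0, 9), (1, 4), (2, 8), (3, 3), (3, 5), (4, 6), (7, 6), (7, 8), (8, 0), (8, 9), (9, 0), (9, 5)}; count = 13.

For each of the 121 pairs (x, y) ∈ F_11², evaluate f(x, y) mod 11. Record the zeros.
  x = 0: [0↦1, 1↦1, 2↦8, 3↦0, 4↦10, 5↦5, 6↦7, 7↦5, 8↦10, 9↦0, 10↦8]  zeros at y ∈ {3, 9}
  x = 1: [0↦2, 1↦7, 2↦1, 3↦6, 4↦0, 5↦5, 6↦10, 7↦4, 8↦9, 9↦3, 10↦8]  zeros at y ∈ {4}
  x = 2: [0↦7, 1↦10, 2↦6, 3↦6, 4↦10, 5↦7, 6↦8, 7↦2, 8↦0, 9↦2, 10↦8]  zeros at y ∈ {8}
  x = 3: [0↦5, 1↦10, 2↦1, 3↦0, 4↦7, 5↦0, 6↦1, 7↦10, 8↦5, 9↦8, 10↦8]  zeros at y ∈ {3, 5}
  x = 4: [0↦7, 1↦7, 2↦8, 3↦10, 4↦2, 5↦6, 6↦0, 7↦6, 8↦2, 9↦10, 10↦8]  zeros at y ∈ {6}
  x = 5: [0↦2, 1↦1, 2↦5, 3↦3, 4↦6, 5↦3, 6↦5, 7↦1, 8↦2, 9↦8, 10↦8]  zeros at y ∈ ∅
  x = 6: [0↦1, 1↦3, 2↦3, 3↦1, 4↦8, 5↦2, 6↦5, 7↦6, 8↦5, 9↦2, 10↦8]  zeros at y ∈ ∅
  x = 7: [0↦4, 1↦2, 2↦2, 3↦4, 4↦8, 5↦3, 6↦0, 7↦10, 8↦0, 9↦3, 10↦8]  zeros at y ∈ {6, 8}
  x = 8: [0↦0, 1↦9, 2↦2, 3↦1, 4↦6, 5↦6, 6↦1, 7↦2, 8↦9, 9↦0, 10↦8]  zeros at y ∈ {0, 9}
  x = 9: [0↦0, 1↦2, 2↦3, 3↦3, 4↦2, 5↦0, 6↦8, 7↦4, 8↦10, 9↦4, 10↦8]  zeros at y ∈ {0, 5}
  x = 10: [0↦4, 1↦3, 2↦5, 3↦10, 4↦7, 5↦7, 6↦10, 7↦5, 8↦3, 9↦4, 10↦8]  zeros at y ∈ ∅
Collecting zeros: affine points = {(0, 3), (0, 9), (1, 4), (2, 8), (3, 3), (3, 5), (4, 6), (7, 6), (7, 8), (8, 0), (8, 9), (9, 0), (9, 5)}.
Total count |C(F_11)_aff| = 13.


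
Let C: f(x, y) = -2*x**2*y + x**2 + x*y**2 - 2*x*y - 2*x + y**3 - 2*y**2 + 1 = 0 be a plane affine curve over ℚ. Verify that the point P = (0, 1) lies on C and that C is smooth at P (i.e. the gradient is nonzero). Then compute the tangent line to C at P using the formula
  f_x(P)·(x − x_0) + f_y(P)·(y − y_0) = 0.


Tangent line at P: -3*x - y + 1 = 0.

Step 1: f(0, 1) = 0, so P lies on C.
Step 2: partial derivatives
  f_x(x, y) = -4*x*y + 2*x + y**2 - 2*y - 2, f_y(x, y) = -2*x**2 + 2*x*y - 2*x + 3*y**2 - 4*y.
  f_x(P) = -3, f_y(P) = -1 (gradient nonzero, so P is smooth).
Step 3: tangent line at P: -3·(x − 0) + -1·(y − 1) = 0.
Expanding: -3*x - y + 1 = 0.


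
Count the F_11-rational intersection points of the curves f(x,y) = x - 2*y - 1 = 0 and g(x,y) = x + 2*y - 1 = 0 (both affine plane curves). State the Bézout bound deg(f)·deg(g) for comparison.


Common zeros: {(1, 0)}; count = 1; Bézout bound = 1.

deg(f) = 1, deg(g) = 1, so Bézout bound = 1.
Scan x ∈ F_11. For each x, list the y ∈ F_11 with f(x, y) ≡ 0 and those with g(x, y) ≡ 0 (mod 11); the common zeros in that column are the intersection.
  x = 0: f ≡ 0 at y ∈ {5}; g ≡ 0 at y ∈ {6}; common: ∅.
  x = 1: f ≡ 0 at y ∈ {0}; g ≡ 0 at y ∈ {0}; common: {0}.
  x = 2: f ≡ 0 at y ∈ {6}; g ≡ 0 at y ∈ {5}; common: ∅.
  x = 3: f ≡ 0 at y ∈ {1}; g ≡ 0 at y ∈ {10}; common: ∅.
  x = 4: f ≡ 0 at y ∈ {7}; g ≡ 0 at y ∈ {4}; common: ∅.
  x = 5: f ≡ 0 at y ∈ {2}; g ≡ 0 at y ∈ {9}; common: ∅.
  x = 6: f ≡ 0 at y ∈ {8}; g ≡ 0 at y ∈ {3}; common: ∅.
  x = 7: f ≡ 0 at y ∈ {3}; g ≡ 0 at y ∈ {8}; common: ∅.
  x = 8: f ≡ 0 at y ∈ {9}; g ≡ 0 at y ∈ {2}; common: ∅.
  x = 9: f ≡ 0 at y ∈ {4}; g ≡ 0 at y ∈ {7}; common: ∅.
  x = 10: f ≡ 0 at y ∈ {10}; g ≡ 0 at y ∈ {1}; common: ∅.
Collecting: common zeros = {(1, 0)}, so the count is 1.
Comparison with the Bézout bound: 1 ≤ 1 = deg(f)·deg(g), as expected for curves with no common component (the bound is attained).


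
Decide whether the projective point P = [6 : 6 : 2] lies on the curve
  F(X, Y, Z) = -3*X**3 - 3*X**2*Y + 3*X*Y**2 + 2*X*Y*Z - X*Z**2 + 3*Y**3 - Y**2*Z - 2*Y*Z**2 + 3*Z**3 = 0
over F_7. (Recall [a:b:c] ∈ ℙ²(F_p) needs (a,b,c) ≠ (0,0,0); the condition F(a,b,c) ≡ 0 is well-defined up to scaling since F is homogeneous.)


F(6,6,2) ≡ 3 (mod 7); P is NOT on the curve.

Evaluate F(6, 6, 2) term-by-term (mod 7).
  -3*X**3 ↦ -3·216·1·1 = -648
  -3*X**2*Y ↦ -3·36·6·1 = -648
  3*X*Y**2 ↦ 3·6·36·1 = 648
  2*X*Y*Z ↦ 2·6·6·2 = 144
  -X*Z**2 ↦ -1·6·1·4 = -24
  3*Y**3 ↦ 3·1·216·1 = 648
  -Y**2*Z ↦ -1·1·36·2 = -72
  -2*Y*Z**2 ↦ -2·1·6·4 = -48
  3*Z**3 ↦ 3·1·1·8 = 24
Sum: F(6, 6, 2) = (-648) + (-648) + (648) + (144) + (-24) + (648) + (-72) + (-48) + (24) = 24.
Reducing mod 7: 24 ≡ 3 (mod 7).
Since F(a, b, c) ≡ 3 ≠ 0 (mod 7), P does NOT lie on the curve.


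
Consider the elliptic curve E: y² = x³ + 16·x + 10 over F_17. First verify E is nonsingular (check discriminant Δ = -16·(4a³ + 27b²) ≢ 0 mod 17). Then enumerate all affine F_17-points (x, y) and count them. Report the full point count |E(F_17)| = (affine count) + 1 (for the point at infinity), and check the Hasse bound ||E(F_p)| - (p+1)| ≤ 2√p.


Affine points = {(2, 4), (2, 13), (3, 0), (4, 6), (4, 11), (6, 4), (6, 13), (8, 2), (8, 15), (9, 4), (9, 13), (11, 2), (11, 15), (12, 3), (12, 14), (13, 1), (13, 16), (15, 2), (15, 15)}; affine count = 19; |E(F_17)| = 20.

Discriminant check: Δ ∝ 4a³ + 27b² = 4·16³ + 27·10² = 4·4096 + 27·100 ≡ 10 (mod 17). Nonzero ⇒ E is nonsingular.
For each x ∈ F_17, compute rhs = x³ + 16·x + 10 mod 17, then count y ∈ F_17 with y² ≡ rhs.
  x = 0: rhs = 10, matching y values: none (0 points).
  x = 1: rhs = 10, matching y values: none (0 points).
  x = 2: rhs = 16, matching y values: 4, 13 (2 points).
  x = 3: rhs = 0, matching y values: 0 (1 points).
  x = 4: rhs = 2, matching y values: 6, 11 (2 points).
  x = 5: rhs = 11, matching y values: none (0 points).
  x = 6: rhs = 16, matching y values: 4, 13 (2 points).
  x = 7: rhs = 6, matching y values: none (0 points).
  x = 8: rhs = 4, matching y values: 2, 15 (2 points).
  x = 9: rhs = 16, matching y values: 4, 13 (2 points).
  x = 10: rhs = 14, matching y values: none (0 points).
  x = 11: rhs = 4, matching y values: 2, 15 (2 points).
  x = 12: rhs = 9, matching y values: 3, 14 (2 points).
  x = 13: rhs = 1, matching y values: 1, 16 (2 points).
  x = 14: rhs = 3, matching y values: none (0 points).
  x = 15: rhs = 4, matching y values: 2, 15 (2 points).
  x = 16: rhs = 10, matching y values: none (0 points).
Total affine count: 19.
Full point count |E(F_17)| = 19 + 1 = 20.
Hasse bound: |20 − (17+1)| = |2| = 2 ≤ 2√17 ≈ 8.2462 ✓.


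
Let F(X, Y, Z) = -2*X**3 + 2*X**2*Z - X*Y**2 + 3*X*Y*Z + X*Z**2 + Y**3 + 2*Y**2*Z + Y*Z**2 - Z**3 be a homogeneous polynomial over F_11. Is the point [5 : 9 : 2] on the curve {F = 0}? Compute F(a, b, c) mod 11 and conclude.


F(5,9,2) ≡ 2 (mod 11); P is NOT on the curve.

Evaluate F(5, 9, 2) term-by-term (mod 11).
  -2*X**3 ↦ -2·125·1·1 = -250
  2*X**2*Z ↦ 2·25·1·2 = 100
  -X*Y**2 ↦ -1·5·81·1 = -405
  3*X*Y*Z ↦ 3·5·9·2 = 270
  X*Z**2 ↦ 1·5·1·4 = 20
  Y**3 ↦ 1·1·729·1 = 729
  2*Y**2*Z ↦ 2·1·81·2 = 324
  Y*Z**2 ↦ 1·1·9·4 = 36
  -Z**3 ↦ -1·1·1·8 = -8
Sum: F(5, 9, 2) = (-250) + (100) + (-405) + (270) + (20) + (729) + (324) + (36) + (-8) = 816.
Reducing mod 11: 816 ≡ 2 (mod 11).
Since F(a, b, c) ≡ 2 ≠ 0 (mod 11), P does NOT lie on the curve.


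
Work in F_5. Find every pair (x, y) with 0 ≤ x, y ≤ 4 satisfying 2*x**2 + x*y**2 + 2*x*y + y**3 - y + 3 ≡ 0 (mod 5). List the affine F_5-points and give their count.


Affine F_5-points: {(1, 0), (2, 3), (3, 1), (3, 3), (4, 0)}; count = 5.

For each of the 25 pairs (x, y) ∈ F_5², evaluate f(x, y) mod 5. Record the zeros.
  x = 0: [0↦3, 1↦3, 2↦4, 3↦2, 4↦3]  zeros at y ∈ ∅
  x = 1: [0↦0, 1↦3, 2↦4, 3↦4, 4↦4]  zeros at y ∈ {0}
  x = 2: [0↦1, 1↦2, 2↦3, 3↦0, 4↦4]  zeros at y ∈ {3}
  x = 3: [0↦1, 1↦0, 2↦1, 3↦0, 4↦3]  zeros at y ∈ {1, 3}
  x = 4: [0↦0, 1↦2, 2↦3, 3↦4, 4↦1]  zeros at y ∈ {0}
Collecting zeros: affine points = {(1, 0), (2, 3), (3, 1), (3, 3), (4, 0)}.
Total count |C(F_5)_aff| = 5.
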